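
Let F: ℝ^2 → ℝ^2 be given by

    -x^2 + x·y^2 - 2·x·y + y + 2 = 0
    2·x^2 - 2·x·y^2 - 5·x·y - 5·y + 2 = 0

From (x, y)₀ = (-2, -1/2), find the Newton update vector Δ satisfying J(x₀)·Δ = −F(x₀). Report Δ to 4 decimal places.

At (-2, -1/2): F = (-5.0000, 8.5000).
Jacobian J = [[-2·x + y^2 - 2·y, 2·x·y - 2·x + 1], [4·x - 2·y^2 - 5·y, -4·x·y - 5·x - 5]].
At the point, J = [[5.2500, 7.0000], [-6.0000, 1.0000]] (det J = 47.2500).
Solving J·Δ = −F gives Δ = (1.3651, -0.3095).

(1.3651, -0.3095)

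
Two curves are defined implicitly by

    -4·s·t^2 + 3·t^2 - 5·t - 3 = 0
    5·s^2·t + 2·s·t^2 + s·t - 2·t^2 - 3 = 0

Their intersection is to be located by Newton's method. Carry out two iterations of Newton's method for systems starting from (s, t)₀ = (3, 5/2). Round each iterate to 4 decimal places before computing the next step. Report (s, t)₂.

At (3, 5/2): F = (-71.7500, 142.0000).
Jacobian J = [[-4·t^2, -8·s·t + 6·t - 5], [10·s·t + 2·t^2 + t, 5·s^2 + 4·s·t + s - 4·t]].
At the point, J = [[-25.0000, -50.0000], [90.0000, 68.0000]] (det J = 2800.0000).
Solving J·Δ = −F gives Δ = (-0.7932, -1.0384).
Then the next iterate is (s, t)₁ = (2.2068, 1.4616).
Round to (2.2068, 1.4616) and repeat: F = (-22.756499, 40.971284), J = [[-8.545098, -22.034071], [37.988738, 33.612067]].
Δ = (-0.2508, -0.9355), so (s, t)₂ = (1.9560, 0.5261).

(1.9560, 0.5261)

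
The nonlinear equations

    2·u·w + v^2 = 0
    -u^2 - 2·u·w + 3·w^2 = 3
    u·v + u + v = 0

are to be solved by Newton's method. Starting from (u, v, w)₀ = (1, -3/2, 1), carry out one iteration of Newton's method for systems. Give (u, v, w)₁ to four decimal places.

(0.1538, -0.7115, 0.9038)

At (1, -3/2, 1): F = (4.2500, -3.0000, -2.0000).
Jacobian J = [[2·w, 2·v, 2·u], [-2·u - 2·w, 0, -2·u + 6·w], [v + 1, u + 1, 0]].
At the point, J = [[2.0000, -3.0000, 2.0000], [-4.0000, 0.0000, 4.0000], [-0.5000, 2.0000, 0.0000]] (det J = -26.0000).
Solving J·Δ = −F gives Δ = (-0.8462, 0.7885, -0.0962).
Then the next iterate is (u, v, w)₁ = (0.1538, -0.7115, 0.9038).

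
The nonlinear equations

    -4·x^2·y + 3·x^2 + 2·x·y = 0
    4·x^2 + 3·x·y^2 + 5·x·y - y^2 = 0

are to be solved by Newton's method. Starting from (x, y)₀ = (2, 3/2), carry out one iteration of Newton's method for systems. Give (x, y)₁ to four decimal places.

At (2, 3/2): F = (-6.0000, 42.2500).
Jacobian J = [[-8·x·y + 6·x + 2·y, -4·x^2 + 2·x], [8·x + 3·y^2 + 5·y, 6·x·y + 5·x - 2·y]].
At the point, J = [[-9.0000, -12.0000], [30.2500, 25.0000]] (det J = 138.0000).
Solving J·Δ = −F gives Δ = (-2.5870, 1.4402).
Then the next iterate is (x, y)₁ = (-0.5870, 2.9402).

(-0.5870, 2.9402)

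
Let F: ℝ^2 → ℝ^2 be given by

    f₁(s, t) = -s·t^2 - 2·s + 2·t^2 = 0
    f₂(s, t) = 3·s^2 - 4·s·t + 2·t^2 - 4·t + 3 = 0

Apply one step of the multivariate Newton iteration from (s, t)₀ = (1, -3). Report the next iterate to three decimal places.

At (1, -3): F = (7.000, 48.000).
Jacobian J = [[-t^2 - 2, -2·s·t + 4·t], [6·s - 4·t, -4·s + 4·t - 4]].
At the point, J = [[-11.000, -6.000], [18.000, -20.000]] (det J = 328.000).
Solving J·Δ = −F gives Δ = (-0.451, 1.994).
Then the next iterate is (s, t)₁ = (0.549, -1.006).

(0.549, -1.006)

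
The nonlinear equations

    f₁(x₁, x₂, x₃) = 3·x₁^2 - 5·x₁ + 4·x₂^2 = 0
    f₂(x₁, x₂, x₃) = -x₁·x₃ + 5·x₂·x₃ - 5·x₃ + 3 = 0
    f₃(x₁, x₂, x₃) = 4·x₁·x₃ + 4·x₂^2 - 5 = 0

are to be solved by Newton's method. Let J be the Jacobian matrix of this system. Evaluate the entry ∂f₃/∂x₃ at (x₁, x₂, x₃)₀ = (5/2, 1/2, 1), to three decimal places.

10.000

∂f₃/∂x₃ = 4·x₁.
At (5/2, 1/2, 1) this is 10.000.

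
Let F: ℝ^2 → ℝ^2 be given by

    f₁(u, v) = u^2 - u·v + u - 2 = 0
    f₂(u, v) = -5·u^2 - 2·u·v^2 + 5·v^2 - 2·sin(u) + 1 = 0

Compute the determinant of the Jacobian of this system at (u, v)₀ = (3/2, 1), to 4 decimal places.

J = [[2·u - v + 1, -u], [-10·u - 2·v^2 - 2·cos(u), -4·u·v + 10·v]].
At the point, J = [[3.0000, -1.5000], [-17.141474, 4.0000]].
det J = -13.7122.

-13.7122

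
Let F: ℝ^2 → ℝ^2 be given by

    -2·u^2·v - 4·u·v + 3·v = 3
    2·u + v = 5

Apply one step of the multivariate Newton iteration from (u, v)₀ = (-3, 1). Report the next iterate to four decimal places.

At (-3, 1): F = (-6.0000, -10.0000).
Jacobian J = [[-4·u·v - 4·v, -2·u^2 - 4·u + 3], [2, 1]].
At the point, J = [[8.0000, -3.0000], [2.0000, 1.0000]] (det J = 14.0000).
Solving J·Δ = −F gives Δ = (2.5714, 4.8571).
Then the next iterate is (u, v)₁ = (-0.4286, 5.8571).

(-0.4286, 5.8571)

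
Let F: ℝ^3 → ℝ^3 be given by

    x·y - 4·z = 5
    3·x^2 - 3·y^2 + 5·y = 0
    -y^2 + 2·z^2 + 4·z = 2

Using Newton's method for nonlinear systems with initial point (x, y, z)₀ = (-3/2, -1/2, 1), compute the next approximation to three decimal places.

(-5.154, -5.048, 1.100)

At (-3/2, -1/2, 1): F = (-8.250, 3.500, 3.750).
Jacobian J = [[y, x, -4], [6·x, -6·y + 5, 0], [0, -2·y, 4·z + 4]].
At the point, J = [[-0.500, -1.500, -4.000], [-9.000, 8.000, 0.000], [0.000, 1.000, 8.000]] (det J = -104.000).
Solving J·Δ = −F gives Δ = (-3.654, -4.548, 0.100).
Then the next iterate is (x, y, z)₁ = (-5.154, -5.048, 1.100).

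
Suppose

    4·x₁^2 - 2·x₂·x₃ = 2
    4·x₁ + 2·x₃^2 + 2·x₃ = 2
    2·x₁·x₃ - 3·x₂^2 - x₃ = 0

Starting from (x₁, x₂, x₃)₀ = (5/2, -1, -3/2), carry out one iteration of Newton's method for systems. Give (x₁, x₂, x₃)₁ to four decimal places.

At (5/2, -1, -3/2): F = (20.0000, 9.5000, -9.0000).
Jacobian J = [[8·x₁, -2·x₃, -2·x₂], [4, 0, 4·x₃ + 2], [2·x₃, -6·x₂, 2·x₁ - 1]].
At the point, J = [[20.0000, 3.0000, 2.0000], [4.0000, 0.0000, -4.0000], [-3.0000, 6.0000, 4.0000]] (det J = 516.0000).
Solving J·Δ = −F gives Δ = (-1.1395, 0.1066, 1.2355).
Then the next iterate is (x₁, x₂, x₃)₁ = (1.3605, -0.8934, -0.2645).

(1.3605, -0.8934, -0.2645)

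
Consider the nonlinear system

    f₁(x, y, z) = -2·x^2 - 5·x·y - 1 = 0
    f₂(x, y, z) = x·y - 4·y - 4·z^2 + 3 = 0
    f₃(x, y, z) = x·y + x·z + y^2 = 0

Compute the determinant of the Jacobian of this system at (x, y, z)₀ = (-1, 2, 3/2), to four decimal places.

J = [[-4·x - 5·y, -5·x, 0], [y, x - 4, -8·z], [y + z, x + 2·y, x]].
At the point, J = [[-6.0000, 5.0000, 0.0000], [2.0000, -5.0000, -12.0000], [3.5000, 3.0000, -1.0000]].
det J = -446.0000.

-446.0000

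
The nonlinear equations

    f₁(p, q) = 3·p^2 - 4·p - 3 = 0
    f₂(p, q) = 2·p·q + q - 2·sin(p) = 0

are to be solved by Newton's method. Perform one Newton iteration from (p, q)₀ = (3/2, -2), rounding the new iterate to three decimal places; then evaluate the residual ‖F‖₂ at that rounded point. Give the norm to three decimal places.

2.934

At (3/2, -2): F = (-2.250, -9.99499).
Jacobian J = [[6·p - 4, 0], [2·q - 2·cos(p), 2·p + 1]].
At the point, J = [[5.000, 0.000], [-4.14147, 4.000]] (det J = 20.000).
Solving J·Δ = −F gives Δ = (0.450, 2.965).
Then the next iterate is (p, q)₁ = (1.950, 0.965).
Re-evaluating at (1.950, 0.965): F = (0.60750, 2.87058), so ‖F‖₂ = 2.934.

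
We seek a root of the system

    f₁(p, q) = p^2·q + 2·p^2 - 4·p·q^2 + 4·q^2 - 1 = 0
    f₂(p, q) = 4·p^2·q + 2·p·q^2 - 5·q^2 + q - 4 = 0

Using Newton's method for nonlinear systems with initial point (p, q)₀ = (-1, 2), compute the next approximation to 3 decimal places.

(-0.903, 1.010)

At (-1, 2): F = (35.000, -22.000).
Jacobian J = [[2·p·q + 4·p - 4·q^2, p^2 - 8·p·q + 8·q], [8·p·q + 2·q^2, 4·p^2 + 4·p·q - 10·q + 1]].
At the point, J = [[-24.000, 33.000], [-8.000, -23.000]] (det J = 816.000).
Solving J·Δ = −F gives Δ = (0.097, -0.990).
Then the next iterate is (p, q)₁ = (-0.903, 1.010).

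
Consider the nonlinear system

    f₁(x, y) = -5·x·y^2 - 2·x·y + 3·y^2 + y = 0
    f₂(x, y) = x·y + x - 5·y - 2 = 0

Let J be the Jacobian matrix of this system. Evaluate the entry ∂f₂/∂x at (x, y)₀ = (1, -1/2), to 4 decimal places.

0.5000

∂f₂/∂x = y + 1.
At (1, -1/2) this is 0.5000.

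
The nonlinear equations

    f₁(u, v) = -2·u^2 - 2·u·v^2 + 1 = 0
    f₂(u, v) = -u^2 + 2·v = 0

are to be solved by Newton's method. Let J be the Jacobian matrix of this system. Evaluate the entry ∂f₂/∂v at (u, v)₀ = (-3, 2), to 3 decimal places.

∂f₂/∂v = 2.
At (-3, 2) this is 2.000.

2.000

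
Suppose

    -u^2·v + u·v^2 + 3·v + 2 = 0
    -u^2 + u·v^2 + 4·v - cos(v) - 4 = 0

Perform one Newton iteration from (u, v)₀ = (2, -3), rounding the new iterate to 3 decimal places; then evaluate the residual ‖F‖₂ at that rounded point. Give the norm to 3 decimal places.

20.701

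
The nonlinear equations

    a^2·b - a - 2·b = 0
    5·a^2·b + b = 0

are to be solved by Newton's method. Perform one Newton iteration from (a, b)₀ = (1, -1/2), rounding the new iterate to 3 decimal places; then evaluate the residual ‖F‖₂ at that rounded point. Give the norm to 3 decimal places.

0.927

At (1, -1/2): F = (-0.500, -3.000).
Jacobian J = [[2·a·b - 1, a^2 - 2], [10·a·b, 5·a^2 + 1]].
At the point, J = [[-2.000, -1.000], [-5.000, 6.000]] (det J = -17.000).
Solving J·Δ = −F gives Δ = (-0.353, 0.206).
Then the next iterate is (a, b)₁ = (0.647, -0.294).
Re-evaluating at (0.647, -0.294): F = (-0.18207, -0.90936), so ‖F‖₂ = 0.927.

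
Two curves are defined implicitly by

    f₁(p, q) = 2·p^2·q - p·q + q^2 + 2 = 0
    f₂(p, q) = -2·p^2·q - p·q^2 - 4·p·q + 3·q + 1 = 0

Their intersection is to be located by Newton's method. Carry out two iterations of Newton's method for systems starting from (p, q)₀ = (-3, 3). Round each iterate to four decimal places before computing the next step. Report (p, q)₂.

(-2.1584, 0.1321)

At (-3, 3): F = (74.0000, 19.0000).
Jacobian J = [[4·p·q - q, 2·p^2 - p + 2·q], [-4·p·q - q^2 - 4·q, -2·p^2 - 2·p·q - 4·p + 3]].
At the point, J = [[-39.0000, 27.0000], [15.0000, 15.0000]] (det J = -990.0000).
Solving J·Δ = −F gives Δ = (0.6030, -1.8697).
Then the next iterate is (p, q)₁ = (-2.3970, 1.1303).
Round to (-2.3970, 1.1303) and repeat: F = (18.975431, 5.302047), J = [[-11.967616, 16.148818], [5.038538, 6.515440]].
Δ = (0.2386, -0.9982), so (p, q)₂ = (-2.1584, 0.1321).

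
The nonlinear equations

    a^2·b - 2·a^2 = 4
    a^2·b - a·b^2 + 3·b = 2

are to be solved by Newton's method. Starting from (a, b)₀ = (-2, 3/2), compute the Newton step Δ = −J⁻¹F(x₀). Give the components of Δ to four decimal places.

(2.2034, 0.3983)

At (-2, 3/2): F = (-6.0000, 13.0000).
Jacobian J = [[2·a·b - 4·a, a^2], [2·a·b - b^2, a^2 - 2·a·b + 3]].
At the point, J = [[2.0000, 4.0000], [-8.2500, 13.0000]] (det J = 59.0000).
Solving J·Δ = −F gives Δ = (2.2034, 0.3983).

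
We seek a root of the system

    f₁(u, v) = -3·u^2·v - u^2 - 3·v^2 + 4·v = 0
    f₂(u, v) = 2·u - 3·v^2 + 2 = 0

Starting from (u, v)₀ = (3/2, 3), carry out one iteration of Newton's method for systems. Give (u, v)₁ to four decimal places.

(1.1242, 1.7360)

At (3/2, 3): F = (-37.5000, -22.0000).
Jacobian J = [[-6·u·v - 2·u, -3·u^2 - 6·v + 4], [2, -6·v]].
At the point, J = [[-30.0000, -20.7500], [2.0000, -18.0000]] (det J = 581.5000).
Solving J·Δ = −F gives Δ = (-0.3758, -1.2640).
Then the next iterate is (u, v)₁ = (1.1242, 1.7360).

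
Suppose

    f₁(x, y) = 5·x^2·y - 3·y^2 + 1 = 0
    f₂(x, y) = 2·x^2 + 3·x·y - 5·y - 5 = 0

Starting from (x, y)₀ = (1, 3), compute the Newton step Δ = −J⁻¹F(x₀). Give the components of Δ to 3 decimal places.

At (1, 3): F = (-11.000, -9.000).
Jacobian J = [[10·x·y, 5·x^2 - 6·y], [4·x + 3·y, 3·x - 5]].
At the point, J = [[30.000, -13.000], [13.000, -2.000]] (det J = 109.000).
Solving J·Δ = −F gives Δ = (0.872, 1.165).

(0.872, 1.165)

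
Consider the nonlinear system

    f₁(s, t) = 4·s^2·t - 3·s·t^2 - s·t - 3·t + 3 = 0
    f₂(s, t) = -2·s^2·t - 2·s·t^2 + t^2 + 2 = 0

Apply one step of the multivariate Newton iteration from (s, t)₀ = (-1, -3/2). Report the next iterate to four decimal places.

(-0.9459, -0.4835)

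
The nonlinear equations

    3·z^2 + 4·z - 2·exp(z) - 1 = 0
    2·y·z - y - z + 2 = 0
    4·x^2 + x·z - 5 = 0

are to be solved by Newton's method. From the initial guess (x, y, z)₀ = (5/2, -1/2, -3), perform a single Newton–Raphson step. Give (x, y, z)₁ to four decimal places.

At (5/2, -1/2, -3): F = (13.900426, 8.5000, 12.5000).
Jacobian J = [[0, 0, 6·z - 2·exp(z) + 4], [0, 2·z - 1, 2·y - 1], [8·x + z, 0, x]].
At the point, J = [[0.0000, 0.0000, -14.099574], [0.0000, -7.0000, -2.0000], [17.0000, 0.0000, 2.5000]] (det J = -1677.849322).
Solving J·Δ = −F gives Δ = (-0.8803, 0.9326, 0.9859).
Then the next iterate is (x, y, z)₁ = (1.6197, 0.4326, -2.0141).

(1.6197, 0.4326, -2.0141)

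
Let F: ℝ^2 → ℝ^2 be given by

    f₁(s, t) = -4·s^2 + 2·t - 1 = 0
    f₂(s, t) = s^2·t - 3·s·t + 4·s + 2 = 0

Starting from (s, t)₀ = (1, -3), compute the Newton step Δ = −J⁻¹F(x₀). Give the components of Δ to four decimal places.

At (1, -3): F = (-11.0000, 12.0000).
Jacobian J = [[-8·s, 2], [2·s·t - 3·t + 4, s^2 - 3·s]].
At the point, J = [[-8.0000, 2.0000], [7.0000, -2.0000]] (det J = 2.0000).
Solving J·Δ = −F gives Δ = (1.0000, 9.5000).

(1.0000, 9.5000)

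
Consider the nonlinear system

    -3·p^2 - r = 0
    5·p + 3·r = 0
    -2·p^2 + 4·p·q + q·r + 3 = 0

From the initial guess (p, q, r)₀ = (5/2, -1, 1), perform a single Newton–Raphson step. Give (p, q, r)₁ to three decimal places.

At (5/2, -1, 1): F = (-19.750, 15.500, -20.500).
Jacobian J = [[-6·p, 0, -1], [5, 0, 3], [-4·p + 4·q, 4·p + r, q]].
At the point, J = [[-15.000, 0.000, -1.000], [5.000, 0.000, 3.000], [-14.000, 11.000, -1.000]] (det J = 440.000).
Solving J·Δ = −F gives Δ = (-1.094, 0.168, -3.344).
Then the next iterate is (p, q, r)₁ = (1.406, -0.832, -2.344).

(1.406, -0.832, -2.344)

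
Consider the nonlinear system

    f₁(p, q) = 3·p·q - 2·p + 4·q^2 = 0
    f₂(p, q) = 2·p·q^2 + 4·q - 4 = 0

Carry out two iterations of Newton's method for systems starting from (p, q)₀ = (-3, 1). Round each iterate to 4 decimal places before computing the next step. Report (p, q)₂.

(-3.2421, 0.2116)

At (-3, 1): F = (1.0000, -6.0000).
Jacobian J = [[3·q - 2, 3·p + 8·q], [2·q^2, 4·p·q + 4]].
At the point, J = [[1.0000, -1.0000], [2.0000, -8.0000]] (det J = -6.0000).
Solving J·Δ = −F gives Δ = (-2.3333, -1.3333).
Then the next iterate is (p, q)₁ = (-5.3333, -0.3333).
Round to (-5.3333, -0.3333) and repeat: F = (16.443722, -6.518141), J = [[-2.9999, -18.6663], [0.222178, 11.110356]].
Δ = (2.0912, 0.5449), so (p, q)₂ = (-3.2421, 0.2116).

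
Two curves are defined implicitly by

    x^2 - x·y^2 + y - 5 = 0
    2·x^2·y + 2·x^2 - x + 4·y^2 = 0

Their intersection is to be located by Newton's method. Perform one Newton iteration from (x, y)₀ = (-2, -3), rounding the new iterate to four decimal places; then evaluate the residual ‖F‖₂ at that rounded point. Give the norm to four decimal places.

8.2458

At (-2, -3): F = (14.0000, 22.0000).
Jacobian J = [[2·x - y^2, -2·x·y + 1], [4·x·y + 4·x - 1, 2·x^2 + 8·y]].
At the point, J = [[-13.0000, -11.0000], [15.0000, -16.0000]] (det J = 373.0000).
Solving J·Δ = −F gives Δ = (-0.0483, 1.3298).
Then the next iterate is (x, y)₁ = (-2.0483, -1.6702).
Re-evaluating at (-2.0483, -1.6702): F = (3.239205, 7.582880), so ‖F‖₂ = 8.2458.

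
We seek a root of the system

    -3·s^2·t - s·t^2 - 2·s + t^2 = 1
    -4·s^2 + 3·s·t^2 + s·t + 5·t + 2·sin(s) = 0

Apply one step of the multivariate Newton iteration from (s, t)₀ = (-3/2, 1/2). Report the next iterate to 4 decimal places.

At (-3/2, 1/2): F = (-0.7500, -10.369990).
Jacobian J = [[-6·s·t - t^2 - 2, -3·s^2 - 2·s·t + 2·t], [-8·s + 3·t^2 + t + 2·cos(s), 6·s·t + s + 5]].
At the point, J = [[2.2500, -4.2500], [13.391474, -1.0000]] (det J = 54.663766).
Solving J·Δ = −F gives Δ = (0.7925, 0.2431).
Then the next iterate is (s, t)₁ = (-0.7075, 0.7431).

(-0.7075, 0.7431)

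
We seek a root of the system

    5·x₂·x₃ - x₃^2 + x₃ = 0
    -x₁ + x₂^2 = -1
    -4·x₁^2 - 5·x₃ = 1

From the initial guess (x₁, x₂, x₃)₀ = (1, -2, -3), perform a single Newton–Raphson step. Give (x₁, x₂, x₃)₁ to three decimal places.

At (1, -2, -3): F = (18.000, 4.000, 10.000).
Jacobian J = [[0, 5·x₃, 5·x₂ - 2·x₃ + 1], [-1, 2·x₂, 0], [-8·x₁, 0, -5]].
At the point, J = [[0.000, -15.000, -3.000], [-1.000, -4.000, 0.000], [-8.000, 0.000, -5.000]] (det J = 171.000).
Solving J·Δ = −F gives Δ = (0.351, 0.912, 1.439).
Then the next iterate is (x₁, x₂, x₃)₁ = (1.351, -1.088, -1.561).

(1.351, -1.088, -1.561)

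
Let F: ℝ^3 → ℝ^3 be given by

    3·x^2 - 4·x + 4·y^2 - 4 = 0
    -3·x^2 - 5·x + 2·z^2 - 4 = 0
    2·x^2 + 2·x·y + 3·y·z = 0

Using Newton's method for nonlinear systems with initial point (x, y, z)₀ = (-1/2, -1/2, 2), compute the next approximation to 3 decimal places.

(-0.602, -0.384, 1.256)

At (-1/2, -1/2, 2): F = (-0.250, 5.750, -2.000).
Jacobian J = [[6·x - 4, 8·y, 0], [-6·x - 5, 0, 4·z], [4·x + 2·y, 2·x + 3·z, 3·y]].
At the point, J = [[-7.000, -4.000, 0.000], [-2.000, 0.000, 8.000], [-3.000, 5.000, -1.500]] (det J = 388.000).
Solving J·Δ = −F gives Δ = (-0.102, 0.116, -0.744).
Then the next iterate is (x, y, z)₁ = (-0.602, -0.384, 1.256).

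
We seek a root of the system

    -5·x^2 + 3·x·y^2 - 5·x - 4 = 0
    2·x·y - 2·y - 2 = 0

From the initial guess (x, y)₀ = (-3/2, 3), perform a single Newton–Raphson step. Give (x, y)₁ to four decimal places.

At (-3/2, 3): F = (-48.2500, -17.0000).
Jacobian J = [[-10·x + 3·y^2 - 5, 6·x·y], [2·y, 2·x - 2]].
At the point, J = [[37.0000, -27.0000], [6.0000, -5.0000]] (det J = -23.0000).
Solving J·Δ = −F gives Δ = (-9.4674, -14.7609).
Then the next iterate is (x, y)₁ = (-10.9674, -11.7609).

(-10.9674, -11.7609)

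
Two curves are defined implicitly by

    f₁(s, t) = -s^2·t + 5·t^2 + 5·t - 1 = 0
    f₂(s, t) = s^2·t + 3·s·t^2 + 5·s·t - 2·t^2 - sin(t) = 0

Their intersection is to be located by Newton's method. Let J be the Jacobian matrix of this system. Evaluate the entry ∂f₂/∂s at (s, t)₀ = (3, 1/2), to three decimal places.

∂f₂/∂s = 2·s·t + 3·t^2 + 5·t.
At (3, 1/2) this is 6.250.

6.250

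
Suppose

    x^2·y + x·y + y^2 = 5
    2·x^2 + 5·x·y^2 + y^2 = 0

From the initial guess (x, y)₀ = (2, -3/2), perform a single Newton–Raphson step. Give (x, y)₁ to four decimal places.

(0.4743, -1.3976)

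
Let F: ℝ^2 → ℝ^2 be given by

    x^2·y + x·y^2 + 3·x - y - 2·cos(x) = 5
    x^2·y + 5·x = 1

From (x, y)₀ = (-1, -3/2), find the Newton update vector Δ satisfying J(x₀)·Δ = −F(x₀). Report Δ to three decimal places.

At (-1, -3/2): F = (-11.33060, -7.500).
Jacobian J = [[2·x·y + y^2 + 2·sin(x) + 3, x^2 + 2·x·y - 1], [2·x·y + 5, x^2]].
At the point, J = [[6.56706, 3.000], [8.000, 1.000]] (det J = -17.43294).
Solving J·Δ = −F gives Δ = (0.641, 2.374).

(0.641, 2.374)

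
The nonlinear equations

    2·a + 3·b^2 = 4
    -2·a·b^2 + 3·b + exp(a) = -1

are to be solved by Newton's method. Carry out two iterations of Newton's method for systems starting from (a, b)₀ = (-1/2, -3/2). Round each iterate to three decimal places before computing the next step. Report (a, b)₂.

(-0.703, -1.342)

At (-1/2, -3/2): F = (1.750, -0.64347).
Jacobian J = [[2, 6·b], [-2·b^2 + exp(a), -4·a·b + 3]].
At the point, J = [[2.000, -9.000], [-3.89347, 0.000]] (det J = -35.04122).
Solving J·Δ = −F gives Δ = (-0.165, 0.158).
Then the next iterate is (a, b)₁ = (-0.665, -1.342).
Round to (-0.665, -1.342) and repeat: F = (0.07289, -0.11644), J = [[2.000, -8.052], [-3.08765, -0.56972]].
Δ = (-0.038, 0.000), so (a, b)₂ = (-0.703, -1.342).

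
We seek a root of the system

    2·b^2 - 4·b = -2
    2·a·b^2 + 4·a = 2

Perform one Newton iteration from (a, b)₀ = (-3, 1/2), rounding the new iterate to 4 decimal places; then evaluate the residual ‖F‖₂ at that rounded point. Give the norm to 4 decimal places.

1.9902

At (-3, 1/2): F = (0.5000, -15.5000).
Jacobian J = [[0, 4·b - 4], [2·b^2 + 4, 4·a·b]].
At the point, J = [[0.0000, -2.0000], [4.5000, -6.0000]] (det J = 9.0000).
Solving J·Δ = −F gives Δ = (3.7778, 0.2500).
Then the next iterate is (a, b)₁ = (0.7778, 0.7500).
Re-evaluating at (0.7778, 0.7500): F = (0.1250, 1.986225), so ‖F‖₂ = 1.9902.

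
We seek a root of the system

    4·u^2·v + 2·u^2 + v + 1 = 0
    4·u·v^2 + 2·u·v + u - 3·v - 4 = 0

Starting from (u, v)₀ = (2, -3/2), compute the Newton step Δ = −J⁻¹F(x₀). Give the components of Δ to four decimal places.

(-0.5341, 0.4679)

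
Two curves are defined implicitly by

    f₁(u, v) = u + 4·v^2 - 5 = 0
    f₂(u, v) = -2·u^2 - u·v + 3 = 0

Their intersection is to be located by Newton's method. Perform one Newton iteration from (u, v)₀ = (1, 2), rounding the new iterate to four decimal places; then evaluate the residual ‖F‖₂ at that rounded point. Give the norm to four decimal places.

2.2342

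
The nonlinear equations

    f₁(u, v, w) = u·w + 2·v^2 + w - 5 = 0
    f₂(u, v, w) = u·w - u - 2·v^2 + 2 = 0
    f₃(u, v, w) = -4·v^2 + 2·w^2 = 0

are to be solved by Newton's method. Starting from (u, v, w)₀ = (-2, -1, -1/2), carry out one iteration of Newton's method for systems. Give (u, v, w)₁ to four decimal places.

(3.5000, -1.4375, -4.0000)

At (-2, -1, -1/2): F = (-2.5000, 3.0000, -3.5000).
Jacobian J = [[w, 4·v, u + 1], [w - 1, -4·v, u], [0, -8·v, 4·w]].
At the point, J = [[-0.5000, -4.0000, -1.0000], [-1.5000, 4.0000, -2.0000], [0.0000, 8.0000, -2.0000]] (det J = 20.0000).
Solving J·Δ = −F gives Δ = (5.5000, -0.4375, -3.5000).
Then the next iterate is (u, v, w)₁ = (3.5000, -1.4375, -4.0000).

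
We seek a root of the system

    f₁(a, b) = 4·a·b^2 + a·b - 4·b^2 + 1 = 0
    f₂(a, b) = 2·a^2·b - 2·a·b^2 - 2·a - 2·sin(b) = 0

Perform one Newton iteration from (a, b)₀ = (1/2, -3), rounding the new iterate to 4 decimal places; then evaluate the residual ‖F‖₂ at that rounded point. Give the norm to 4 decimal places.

At (1/2, -3): F = (-18.5000, -11.217760).
Jacobian J = [[4·b^2 + b, 8·a·b + a - 8·b], [4·a·b - 2·b^2 - 2, 2·a^2 - 4·a·b - 2·cos(b)]].
At the point, J = [[33.0000, 12.5000], [-26.0000, 8.479985]] (det J = 604.839505).
Solving J·Δ = −F gives Δ = (0.0275, 1.4073).
Then the next iterate is (a, b)₁ = (0.5275, -1.5927).
Re-evaluating at (0.5275, -1.5927): F = (-4.634500, -2.618049), so ‖F‖₂ = 5.3229.

5.3229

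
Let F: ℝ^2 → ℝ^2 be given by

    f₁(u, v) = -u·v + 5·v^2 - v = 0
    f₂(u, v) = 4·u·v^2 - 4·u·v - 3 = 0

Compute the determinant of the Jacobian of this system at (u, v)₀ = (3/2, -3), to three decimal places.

J = [[-v, -u + 10·v - 1], [4·v^2 - 4·v, 8·u·v - 4·u]].
At the point, J = [[3.000, -32.500], [48.000, -42.000]].
det J = 1434.000.

1434.000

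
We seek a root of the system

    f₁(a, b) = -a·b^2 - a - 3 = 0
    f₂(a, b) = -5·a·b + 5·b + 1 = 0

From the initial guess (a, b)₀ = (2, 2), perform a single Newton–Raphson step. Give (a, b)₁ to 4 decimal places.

(1.8727, 0.4545)

At (2, 2): F = (-13.0000, -9.0000).
Jacobian J = [[-b^2 - 1, -2·a·b], [-5·b, -5·a + 5]].
At the point, J = [[-5.0000, -8.0000], [-10.0000, -5.0000]] (det J = -55.0000).
Solving J·Δ = −F gives Δ = (-0.1273, -1.5455).
Then the next iterate is (a, b)₁ = (1.8727, 0.4545).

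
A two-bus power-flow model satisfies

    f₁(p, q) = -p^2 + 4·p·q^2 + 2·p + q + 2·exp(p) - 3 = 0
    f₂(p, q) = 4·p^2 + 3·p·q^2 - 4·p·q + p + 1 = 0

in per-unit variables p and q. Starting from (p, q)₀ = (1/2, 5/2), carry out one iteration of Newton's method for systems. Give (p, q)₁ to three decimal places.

(-0.778, 4.445)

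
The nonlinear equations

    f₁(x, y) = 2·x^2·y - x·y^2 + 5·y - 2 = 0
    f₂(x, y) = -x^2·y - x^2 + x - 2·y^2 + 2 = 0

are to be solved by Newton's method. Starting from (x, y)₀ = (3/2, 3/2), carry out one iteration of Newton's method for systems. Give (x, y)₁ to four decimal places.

(-0.2291, 2.0593)

At (3/2, 3/2): F = (8.8750, -6.6250).
Jacobian J = [[4·x·y - y^2, 2·x^2 - 2·x·y + 5], [-2·x·y - 2·x + 1, -x^2 - 4·y]].
At the point, J = [[6.7500, 5.0000], [-6.5000, -8.2500]] (det J = -23.1875).
Solving J·Δ = −F gives Δ = (-1.7291, 0.5593).
Then the next iterate is (x, y)₁ = (-0.2291, 2.0593).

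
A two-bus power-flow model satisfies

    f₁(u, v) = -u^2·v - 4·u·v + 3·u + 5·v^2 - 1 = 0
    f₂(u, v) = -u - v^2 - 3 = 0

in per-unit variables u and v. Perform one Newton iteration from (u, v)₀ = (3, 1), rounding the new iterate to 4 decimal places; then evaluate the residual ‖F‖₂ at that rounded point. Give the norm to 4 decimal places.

At (3, 1): F = (-8.0000, -7.0000).
Jacobian J = [[-2·u·v - 4·v + 3, -u^2 - 4·u + 10·v], [-1, -2·v]].
At the point, J = [[-7.0000, -11.0000], [-1.0000, -2.0000]] (det J = 3.0000).
Solving J·Δ = −F gives Δ = (20.3333, -13.6667).
Then the next iterate is (u, v)₁ = (23.3333, -12.6667).
Re-evaluating at (23.3333, -12.6667): F = (8949.744730, -186.778589), so ‖F‖₂ = 8951.6935.

8951.6935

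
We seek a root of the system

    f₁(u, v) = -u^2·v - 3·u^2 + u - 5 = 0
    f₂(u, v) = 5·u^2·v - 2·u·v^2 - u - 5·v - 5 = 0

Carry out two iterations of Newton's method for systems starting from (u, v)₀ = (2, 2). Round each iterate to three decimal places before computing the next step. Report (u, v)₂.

(0.216, -3.132)

At (2, 2): F = (-23.000, 7.000).
Jacobian J = [[-2·u·v - 6·u + 1, -u^2], [10·u·v - 2·v^2 - 1, 5·u^2 - 4·u·v - 5]].
At the point, J = [[-19.000, -4.000], [31.000, -1.000]] (det J = 143.000).
Solving J·Δ = −F gives Δ = (-0.357, -4.056).
Then the next iterate is (u, v)₁ = (1.643, -2.056).
Round to (1.643, -2.056) and repeat: F = (-5.90528, -38.00370), J = [[-2.10198, -2.69945], [-43.23435, 22.00928]].
Δ = (-1.427, -1.076), so (u, v)₂ = (0.216, -3.132).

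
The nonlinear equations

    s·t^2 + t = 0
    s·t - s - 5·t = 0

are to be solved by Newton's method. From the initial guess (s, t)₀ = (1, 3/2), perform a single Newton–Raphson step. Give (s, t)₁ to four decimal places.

(2.1818, -0.1023)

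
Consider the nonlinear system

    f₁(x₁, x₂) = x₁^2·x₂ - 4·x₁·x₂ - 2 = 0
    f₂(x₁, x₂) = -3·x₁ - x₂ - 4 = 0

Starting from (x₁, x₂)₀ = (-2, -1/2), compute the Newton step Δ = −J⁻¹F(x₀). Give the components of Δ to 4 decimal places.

(0.6875, 0.4375)

At (-2, -1/2): F = (-8.0000, 2.5000).
Jacobian J = [[2·x₁·x₂ - 4·x₂, x₁^2 - 4·x₁], [-3, -1]].
At the point, J = [[4.0000, 12.0000], [-3.0000, -1.0000]] (det J = 32.0000).
Solving J·Δ = −F gives Δ = (0.6875, 0.4375).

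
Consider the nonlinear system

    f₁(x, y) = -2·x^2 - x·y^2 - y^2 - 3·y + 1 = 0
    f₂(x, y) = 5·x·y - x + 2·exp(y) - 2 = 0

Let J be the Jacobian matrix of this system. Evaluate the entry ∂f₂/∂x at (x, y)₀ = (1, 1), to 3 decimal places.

∂f₂/∂x = 5·y - 1.
At (1, 1) this is 4.000.

4.000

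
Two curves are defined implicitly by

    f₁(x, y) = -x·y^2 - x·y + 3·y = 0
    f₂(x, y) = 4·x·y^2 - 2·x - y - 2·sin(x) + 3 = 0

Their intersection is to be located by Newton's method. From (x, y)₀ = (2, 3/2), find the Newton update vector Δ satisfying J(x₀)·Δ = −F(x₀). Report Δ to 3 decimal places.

(-0.013, -0.591)

At (2, 3/2): F = (-3.000, 13.68141).
Jacobian J = [[-y^2 - y, -2·x·y - x + 3], [4·y^2 - 2·cos(x) - 2, 8·x·y - 1]].
At the point, J = [[-3.750, -5.000], [7.83229, 23.000]] (det J = -47.08853).
Solving J·Δ = −F gives Δ = (-0.013, -0.591).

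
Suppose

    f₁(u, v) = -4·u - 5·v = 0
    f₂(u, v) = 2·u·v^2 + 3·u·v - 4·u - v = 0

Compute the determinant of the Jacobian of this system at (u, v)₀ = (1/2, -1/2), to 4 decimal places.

J = [[-4, -5], [2·v^2 + 3·v - 4, 4·u·v + 3·u - 1]].
At the point, J = [[-4.0000, -5.0000], [-5.0000, -0.5000]].
det J = -23.0000.

-23.0000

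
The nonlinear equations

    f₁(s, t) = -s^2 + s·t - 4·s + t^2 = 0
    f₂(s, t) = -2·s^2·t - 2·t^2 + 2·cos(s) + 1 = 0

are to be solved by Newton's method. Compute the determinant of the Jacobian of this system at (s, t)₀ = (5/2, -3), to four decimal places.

106.8107

J = [[-2·s + t - 4, s + 2·t], [-4·s·t - 2·sin(s), -2·s^2 - 4·t]].
At the point, J = [[-12.0000, -3.5000], [28.803056, -0.5000]].
det J = 106.8107.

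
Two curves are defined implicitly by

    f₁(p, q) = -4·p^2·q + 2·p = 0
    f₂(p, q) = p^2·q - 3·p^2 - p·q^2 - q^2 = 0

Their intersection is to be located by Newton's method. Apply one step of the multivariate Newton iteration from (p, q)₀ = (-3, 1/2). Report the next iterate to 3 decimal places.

(-1.458, 0.433)

At (-3, 1/2): F = (-24.000, -22.000).
Jacobian J = [[-8·p·q + 2, -4·p^2], [2·p·q - 6·p - q^2, p^2 - 2·p·q - 2·q]].
At the point, J = [[14.000, -36.000], [14.750, 11.000]] (det J = 685.000).
Solving J·Δ = −F gives Δ = (1.542, -0.067).
Then the next iterate is (p, q)₁ = (-1.458, 0.433).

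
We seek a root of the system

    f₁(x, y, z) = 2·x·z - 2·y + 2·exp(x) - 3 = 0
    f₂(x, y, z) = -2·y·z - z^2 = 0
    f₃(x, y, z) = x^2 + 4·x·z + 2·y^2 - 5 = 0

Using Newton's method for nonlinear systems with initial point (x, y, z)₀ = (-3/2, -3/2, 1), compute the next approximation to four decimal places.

(-1.5009, -1.0695, -0.1390)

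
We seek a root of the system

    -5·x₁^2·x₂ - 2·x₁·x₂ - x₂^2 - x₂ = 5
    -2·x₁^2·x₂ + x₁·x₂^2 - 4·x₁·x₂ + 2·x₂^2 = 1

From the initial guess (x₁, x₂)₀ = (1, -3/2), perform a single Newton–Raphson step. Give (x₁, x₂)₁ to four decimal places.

(1.0126, -0.5047)

At (1, -3/2): F = (4.7500, 14.7500).
Jacobian J = [[-10·x₁·x₂ - 2·x₂, -5·x₁^2 - 2·x₁ - 2·x₂ - 1], [-4·x₁·x₂ + x₂^2 - 4·x₂, -2·x₁^2 + 2·x₁·x₂ - 4·x₁ + 4·x₂]].
At the point, J = [[18.0000, -5.0000], [14.2500, -15.0000]] (det J = -198.7500).
Solving J·Δ = −F gives Δ = (0.0126, 0.9953).
Then the next iterate is (x₁, x₂)₁ = (1.0126, -0.5047).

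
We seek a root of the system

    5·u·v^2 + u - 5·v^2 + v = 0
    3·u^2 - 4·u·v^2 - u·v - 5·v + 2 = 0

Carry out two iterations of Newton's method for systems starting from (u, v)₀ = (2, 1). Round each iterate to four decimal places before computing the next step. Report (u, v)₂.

At (2, 1): F = (8.0000, -1.0000).
Jacobian J = [[5·v^2 + 1, 10·u·v - 10·v + 1], [6·u - 4·v^2 - v, -8·u·v - u - 5]].
At the point, J = [[6.0000, 11.0000], [7.0000, -23.0000]] (det J = -215.0000).
Solving J·Δ = −F gives Δ = (-0.8047, -0.2884).
Then the next iterate is (u, v)₁ = (1.1953, 0.7116).
Round to (1.1953, 0.7116) and repeat: F = (2.401375, -0.543427), J = [[3.531873, 2.389755], [4.434702, -12.999904]].
Δ = (-0.5294, -0.2224), so (u, v)₂ = (0.6659, 0.4892).

(0.6659, 0.4892)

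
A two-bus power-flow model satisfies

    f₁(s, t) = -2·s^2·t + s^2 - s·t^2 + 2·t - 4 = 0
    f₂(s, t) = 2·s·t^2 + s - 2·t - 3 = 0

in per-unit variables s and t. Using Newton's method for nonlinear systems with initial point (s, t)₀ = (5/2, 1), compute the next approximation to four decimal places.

At (5/2, 1): F = (-10.7500, 2.5000).
Jacobian J = [[-4·s·t + 2·s - t^2, -2·s^2 - 2·s·t + 2], [2·t^2 + 1, 4·s·t - 2]].
At the point, J = [[-6.0000, -15.5000], [3.0000, 8.0000]] (det J = -1.5000).
Solving J·Δ = −F gives Δ = (-31.5000, 11.5000).
Then the next iterate is (s, t)₁ = (-29.0000, 12.5000).

(-29.0000, 12.5000)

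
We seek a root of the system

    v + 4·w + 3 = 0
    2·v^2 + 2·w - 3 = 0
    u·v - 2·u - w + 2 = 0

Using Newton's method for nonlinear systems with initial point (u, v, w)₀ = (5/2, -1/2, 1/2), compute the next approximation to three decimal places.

(-0.600, -2.000, -0.250)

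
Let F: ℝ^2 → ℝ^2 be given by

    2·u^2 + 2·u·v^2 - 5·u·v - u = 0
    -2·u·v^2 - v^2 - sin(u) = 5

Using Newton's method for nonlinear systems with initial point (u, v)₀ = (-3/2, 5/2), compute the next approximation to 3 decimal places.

(-0.747, 2.597)

At (-3/2, 5/2): F = (6.000, 8.49749).
Jacobian J = [[4·u + 2·v^2 - 5·v - 1, 4·u·v - 5·u], [-2·v^2 - cos(u), -4·u·v - 2·v]].
At the point, J = [[-7.000, -7.500], [-12.57074, 10.000]] (det J = -164.28053).
Solving J·Δ = −F gives Δ = (0.753, 0.097).
Then the next iterate is (u, v)₁ = (-0.747, 2.597).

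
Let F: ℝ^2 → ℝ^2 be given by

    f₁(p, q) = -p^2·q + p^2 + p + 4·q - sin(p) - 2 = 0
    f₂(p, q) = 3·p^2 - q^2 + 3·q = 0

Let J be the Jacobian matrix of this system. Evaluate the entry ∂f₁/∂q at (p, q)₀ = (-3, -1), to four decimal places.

-5.0000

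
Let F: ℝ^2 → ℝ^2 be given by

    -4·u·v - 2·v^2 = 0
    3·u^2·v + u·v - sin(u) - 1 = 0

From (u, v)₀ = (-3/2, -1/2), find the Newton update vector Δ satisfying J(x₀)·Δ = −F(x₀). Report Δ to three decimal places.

(0.126, 0.406)

At (-3/2, -1/2): F = (-3.500, -2.62751).
Jacobian J = [[-4·v, -4·u - 4·v], [6·u·v + v - cos(u), 3·u^2 + u]].
At the point, J = [[2.000, 8.000], [3.92926, 5.250]] (det J = -20.93410).
Solving J·Δ = −F gives Δ = (0.126, 0.406).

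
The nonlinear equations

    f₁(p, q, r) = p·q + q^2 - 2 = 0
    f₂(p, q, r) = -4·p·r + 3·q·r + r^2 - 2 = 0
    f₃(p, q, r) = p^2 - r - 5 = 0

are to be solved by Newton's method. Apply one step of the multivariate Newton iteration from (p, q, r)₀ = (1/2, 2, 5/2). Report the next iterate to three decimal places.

(-12.423, 7.077, -17.673)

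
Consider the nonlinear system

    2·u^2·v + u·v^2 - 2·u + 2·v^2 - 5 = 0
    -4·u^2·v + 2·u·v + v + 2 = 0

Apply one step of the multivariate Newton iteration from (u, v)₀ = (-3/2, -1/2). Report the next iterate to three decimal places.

At (-3/2, -1/2): F = (-4.125, 7.500).
Jacobian J = [[4·u·v + v^2 - 2, 2·u^2 + 2·u·v + 4·v], [-8·u·v + 2·v, -4·u^2 + 2·u + 1]].
At the point, J = [[1.250, 4.000], [-7.000, -11.000]] (det J = 14.250).
Solving J·Δ = −F gives Δ = (-1.079, 1.368).
Then the next iterate is (u, v)₁ = (-2.579, 0.868).

(-2.579, 0.868)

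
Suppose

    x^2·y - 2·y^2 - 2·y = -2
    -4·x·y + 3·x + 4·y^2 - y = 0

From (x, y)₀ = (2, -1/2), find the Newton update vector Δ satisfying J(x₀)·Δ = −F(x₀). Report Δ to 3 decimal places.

(8.750, 4.250)

At (2, -1/2): F = (0.500, 11.500).
Jacobian J = [[2·x·y, x^2 - 4·y - 2], [-4·y + 3, -4·x + 8·y - 1]].
At the point, J = [[-2.000, 4.000], [5.000, -13.000]] (det J = 6.000).
Solving J·Δ = −F gives Δ = (8.750, 4.250).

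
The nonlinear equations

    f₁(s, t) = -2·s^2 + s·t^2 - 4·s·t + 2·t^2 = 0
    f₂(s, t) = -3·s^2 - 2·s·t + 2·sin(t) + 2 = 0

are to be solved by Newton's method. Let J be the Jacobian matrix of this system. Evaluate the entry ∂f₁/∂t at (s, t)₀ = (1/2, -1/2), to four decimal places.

∂f₁/∂t = 2·s·t - 4·s + 4·t.
At (1/2, -1/2) this is -4.5000.

-4.5000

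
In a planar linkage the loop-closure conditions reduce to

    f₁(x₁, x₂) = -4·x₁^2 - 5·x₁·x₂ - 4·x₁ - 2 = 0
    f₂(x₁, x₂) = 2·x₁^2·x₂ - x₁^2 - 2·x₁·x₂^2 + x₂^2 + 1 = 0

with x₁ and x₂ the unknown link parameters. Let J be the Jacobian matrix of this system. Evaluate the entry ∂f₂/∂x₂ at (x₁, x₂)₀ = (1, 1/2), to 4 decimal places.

∂f₂/∂x₂ = 2·x₁^2 - 4·x₁·x₂ + 2·x₂.
At (1, 1/2) this is 1.0000.

1.0000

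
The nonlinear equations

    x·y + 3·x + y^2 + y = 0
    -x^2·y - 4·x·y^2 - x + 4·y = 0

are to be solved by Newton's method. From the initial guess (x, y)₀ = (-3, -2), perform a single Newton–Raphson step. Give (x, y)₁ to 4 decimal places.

(-1.1542, -1.8590)

At (-3, -2): F = (-1.0000, 61.0000).
Jacobian J = [[y + 3, x + 2·y + 1], [-2·x·y - 4·y^2 - 1, -x^2 - 8·x·y + 4]].
At the point, J = [[1.0000, -6.0000], [-29.0000, -53.0000]] (det J = -227.0000).
Solving J·Δ = −F gives Δ = (1.8458, 0.1410).
Then the next iterate is (x, y)₁ = (-1.1542, -1.8590).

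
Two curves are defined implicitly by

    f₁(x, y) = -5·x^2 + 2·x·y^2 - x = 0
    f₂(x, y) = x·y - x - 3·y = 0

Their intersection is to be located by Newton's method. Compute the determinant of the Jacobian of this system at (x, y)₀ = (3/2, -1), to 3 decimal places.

J = [[-10·x + 2·y^2 - 1, 4·x·y], [y - 1, x - 3]].
At the point, J = [[-14.000, -6.000], [-2.000, -1.500]].
det J = 9.000.

9.000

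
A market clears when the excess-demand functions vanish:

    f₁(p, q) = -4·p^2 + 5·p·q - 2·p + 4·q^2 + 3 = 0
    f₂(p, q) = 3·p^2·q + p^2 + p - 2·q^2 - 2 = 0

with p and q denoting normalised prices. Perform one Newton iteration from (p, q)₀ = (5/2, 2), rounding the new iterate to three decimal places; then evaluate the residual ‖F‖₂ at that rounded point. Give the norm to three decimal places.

At (5/2, 2): F = (14.000, 36.250).
Jacobian J = [[-8·p + 5·q - 2, 5·p + 8·q], [6·p·q + 2·p + 1, 3·p^2 - 4·q]].
At the point, J = [[-12.000, 28.500], [36.000, 10.750]] (det J = -1155.000).
Solving J·Δ = −F gives Δ = (-0.764, -0.813).
Then the next iterate is (p, q)₁ = (1.736, 1.187).
Re-evaluating at (1.736, 1.187): F = (3.41225, 10.66353), so ‖F‖₂ = 11.196.

11.196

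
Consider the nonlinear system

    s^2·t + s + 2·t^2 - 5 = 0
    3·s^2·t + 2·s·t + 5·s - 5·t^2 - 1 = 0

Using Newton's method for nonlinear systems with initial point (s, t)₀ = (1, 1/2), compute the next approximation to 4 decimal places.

At (1, 1/2): F = (-3.0000, 5.2500).
Jacobian J = [[2·s·t + 1, s^2 + 4·t], [6·s·t + 2·t + 5, 3·s^2 + 2·s - 10·t]].
At the point, J = [[2.0000, 3.0000], [9.0000, 0.0000]] (det J = -27.0000).
Solving J·Δ = −F gives Δ = (-0.5833, 1.3889).
Then the next iterate is (s, t)₁ = (0.4167, 1.8889).

(0.4167, 1.8889)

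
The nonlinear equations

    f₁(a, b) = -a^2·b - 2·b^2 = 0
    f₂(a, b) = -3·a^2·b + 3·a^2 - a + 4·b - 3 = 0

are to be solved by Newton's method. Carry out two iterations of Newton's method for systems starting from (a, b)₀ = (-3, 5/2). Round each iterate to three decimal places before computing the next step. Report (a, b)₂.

At (-3, 5/2): F = (-35.000, -30.500).
Jacobian J = [[-2·a·b, -a^2 - 4·b], [-6·a·b + 6·a - 1, -3·a^2 + 4]].
At the point, J = [[15.000, -19.000], [26.000, -23.000]] (det J = 149.000).
Solving J·Δ = −F gives Δ = (-1.513, -3.037).
Then the next iterate is (a, b)₁ = (-4.513, -0.537).
Round to (-4.513, -0.537) and repeat: F = (10.36043, 93.27802), J = [[-4.84696, -18.21917], [-42.61889, -57.10151]].
Δ = (2.217, -0.021), so (a, b)₂ = (-2.296, -0.558).

(-2.296, -0.558)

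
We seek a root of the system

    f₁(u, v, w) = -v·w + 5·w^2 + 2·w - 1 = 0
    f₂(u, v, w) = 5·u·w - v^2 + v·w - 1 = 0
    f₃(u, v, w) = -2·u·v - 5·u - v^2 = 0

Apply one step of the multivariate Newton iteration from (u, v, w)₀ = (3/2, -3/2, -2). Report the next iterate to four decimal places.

(-1.1250, -10.3947, -2.3509)

At (3/2, -3/2, -2): F = (12.0000, -15.2500, -5.2500).
Jacobian J = [[0, -w, -v + 10·w + 2], [5·w, -2·v + w, 5·u + v], [-2·v - 5, -2·u - 2·v, 0]].
At the point, J = [[0.0000, 2.0000, -16.5000], [-10.0000, 1.0000, 6.0000], [-2.0000, 0.0000, 0.0000]] (det J = -57.0000).
Solving J·Δ = −F gives Δ = (-2.6250, -8.8947, -0.3509).
Then the next iterate is (u, v, w)₁ = (-1.1250, -10.3947, -2.3509).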